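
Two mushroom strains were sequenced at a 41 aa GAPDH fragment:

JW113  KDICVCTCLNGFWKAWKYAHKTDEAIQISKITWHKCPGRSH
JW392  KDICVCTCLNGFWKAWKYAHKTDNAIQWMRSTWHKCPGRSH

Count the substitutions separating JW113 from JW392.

The sequences differ at positions 24 (E/N), 28 (I/W), 29 (S/M), 30 (K/R), 31 (I/S).
That gives 5 mismatches out of 41 aligned sites, so the Hamming distance is 5.

5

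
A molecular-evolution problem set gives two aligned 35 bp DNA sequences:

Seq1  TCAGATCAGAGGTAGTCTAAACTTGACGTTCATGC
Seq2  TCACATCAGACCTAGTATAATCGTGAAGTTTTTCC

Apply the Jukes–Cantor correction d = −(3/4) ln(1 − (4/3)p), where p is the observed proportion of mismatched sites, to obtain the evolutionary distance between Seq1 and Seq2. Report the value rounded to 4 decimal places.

Mismatches occur at site 4 (G↔C), site 11 (G↔C), site 12 (G↔C), site 17 (C↔A), site 21 (A↔T), site 23 (T↔G), site 27 (C↔A), site 31 (C↔T), site 32 (A↔T), site 34 (G↔C).
p = 10/35 = 0.285714.
d = −0.75 · ln(1 − (4/3)·0.285714) = −0.75 · ln(0.619048) = −0.75 · (-0.479572) = 0.3597.

0.3597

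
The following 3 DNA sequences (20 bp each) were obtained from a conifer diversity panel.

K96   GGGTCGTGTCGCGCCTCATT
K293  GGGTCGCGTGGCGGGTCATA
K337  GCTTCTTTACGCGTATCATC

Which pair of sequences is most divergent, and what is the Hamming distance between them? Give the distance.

10

Pairwise Hamming distances:
  K96 vs K293: 5
  K96 vs K337: 8
  K293 vs K337: 10
The largest is 10, between K293 and K337.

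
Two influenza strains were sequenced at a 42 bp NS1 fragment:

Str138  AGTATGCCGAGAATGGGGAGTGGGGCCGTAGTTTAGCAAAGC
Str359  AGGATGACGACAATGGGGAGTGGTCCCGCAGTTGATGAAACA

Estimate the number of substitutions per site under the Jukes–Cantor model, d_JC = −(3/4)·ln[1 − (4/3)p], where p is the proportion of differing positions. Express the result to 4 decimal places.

Mismatches occur at site 3 (T→G), site 7 (C→A), site 11 (G→C), site 24 (G→T), site 25 (G→C), site 29 (T→C), site 34 (T→G), site 36 (G→T), site 37 (C→G), site 41 (G→C), site 42 (C→A).
p = 11/42 = 0.261905.
d = −0.75 · ln(1 − (4/3)·0.261905) = −0.75 · ln(0.650793) = −0.75 · (-0.429564) = 0.3222.

0.3222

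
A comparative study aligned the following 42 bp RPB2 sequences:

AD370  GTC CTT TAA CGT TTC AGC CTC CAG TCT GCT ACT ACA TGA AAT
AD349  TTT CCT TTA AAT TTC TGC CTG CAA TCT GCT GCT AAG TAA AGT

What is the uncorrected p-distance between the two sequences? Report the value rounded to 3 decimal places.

Differing sites — 1:G/T; 3:C/T; 5:T/C; 8:A/T; 10:C/A; 11:G/A; 16:A/T; 21:C/G; 24:G/A; 31:A/G; 35:C/A; 36:A/G; 38:G/A; 41:A/G.
There are 14 differences over 42 sites, so p = 14/42 = 0.333.

0.333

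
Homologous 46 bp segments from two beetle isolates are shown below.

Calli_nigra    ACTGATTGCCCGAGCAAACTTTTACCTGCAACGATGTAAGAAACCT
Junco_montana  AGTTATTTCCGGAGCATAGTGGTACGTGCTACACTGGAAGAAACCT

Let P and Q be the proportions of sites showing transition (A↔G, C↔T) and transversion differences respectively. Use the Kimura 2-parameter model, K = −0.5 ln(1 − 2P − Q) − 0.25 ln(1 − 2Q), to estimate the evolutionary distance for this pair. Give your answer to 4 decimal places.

Differing sites — 2:C/G (Tv); 4:G/T (Tv); 8:G/T (Tv); 11:C/G (Tv); 17:A/T (Tv); 19:C/G (Tv); 21:T/G (Tv); 22:T/G (Tv); 26:C/G (Tv); 30:A/T (Tv); 33:G/A (Ti); 34:A/C (Tv); 37:T/G (Tv).
Of the 13 differences, 1 transition and 12 transversions over 46 sites: P = 1/46 = 0.021739, Q = 12/46 = 0.260870.
d = −0.5·ln(0.695652) − 0.25·ln(0.478260) = −0.5·(-0.362906) − 0.25·(-0.737601) = 0.3659.

0.3659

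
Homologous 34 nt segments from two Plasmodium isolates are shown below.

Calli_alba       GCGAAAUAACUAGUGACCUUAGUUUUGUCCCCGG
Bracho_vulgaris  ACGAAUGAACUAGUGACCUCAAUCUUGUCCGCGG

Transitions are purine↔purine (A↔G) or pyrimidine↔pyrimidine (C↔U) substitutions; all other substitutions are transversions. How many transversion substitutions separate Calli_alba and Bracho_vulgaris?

3

Mismatches occur at site 1 (G/A, transition), site 6 (A/U, transversion), site 7 (U/G, transversion), site 20 (U/C, transition), site 22 (G/A, transition), site 24 (U/C, transition), site 31 (C/G, transversion).
Of the 7 differences, 4 transitions and 3 transversions, so the answer is 3.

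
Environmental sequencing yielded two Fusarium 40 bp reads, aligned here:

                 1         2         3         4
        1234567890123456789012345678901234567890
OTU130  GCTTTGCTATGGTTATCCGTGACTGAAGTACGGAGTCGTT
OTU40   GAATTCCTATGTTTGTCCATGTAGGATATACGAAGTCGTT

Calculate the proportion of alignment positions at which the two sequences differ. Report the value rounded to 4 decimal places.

0.3000

The sequences differ at positions 2 (C/A), 3 (T/A), 6 (G/C), 12 (G/T), 15 (A/G), 19 (G/A), 22 (A/T), 23 (C/A), 24 (T/G), 27 (A/T), 28 (G/A), 33 (G/A).
There are 12 differences over 40 sites, so p = 12/40 = 0.3000.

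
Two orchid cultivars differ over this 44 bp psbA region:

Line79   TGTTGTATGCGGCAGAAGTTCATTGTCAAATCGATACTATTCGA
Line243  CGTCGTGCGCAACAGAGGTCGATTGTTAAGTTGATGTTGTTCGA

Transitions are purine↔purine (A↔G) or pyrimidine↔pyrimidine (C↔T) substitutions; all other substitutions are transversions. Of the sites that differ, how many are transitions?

Differing sites — 1:T/C (Ti); 4:T/C (Ti); 7:A/G (Ti); 8:T/C (Ti); 11:G/A (Ti); 12:G/A (Ti); 17:A/G (Ti); 20:T/C (Ti); 21:C/G (Tv); 27:C/T (Ti); 30:A/G (Ti); 32:C/T (Ti); 36:A/G (Ti); 37:C/T (Ti); 39:A/G (Ti).
Of the 15 differences, 14 transitions and 1 transversion, so the answer is 14.

14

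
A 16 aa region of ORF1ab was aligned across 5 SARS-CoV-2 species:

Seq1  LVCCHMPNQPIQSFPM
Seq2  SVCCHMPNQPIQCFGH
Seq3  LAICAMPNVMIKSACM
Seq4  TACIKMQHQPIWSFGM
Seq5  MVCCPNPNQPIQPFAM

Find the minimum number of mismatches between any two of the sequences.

4

Pairwise Hamming distances:
  Seq1 vs Seq2: 4
  Seq1 vs Seq3: 8
  Seq1 vs Seq4: 8
  Seq1 vs Seq5: 5
  Seq2 vs Seq3: 11
  Seq2 vs Seq4: 9
  Seq2 vs Seq5: 6
  Seq3 vs Seq4: 11
  Seq3 vs Seq5: 11
  Seq4 vs Seq5: 10
The smallest is 4, between Seq1 and Seq2.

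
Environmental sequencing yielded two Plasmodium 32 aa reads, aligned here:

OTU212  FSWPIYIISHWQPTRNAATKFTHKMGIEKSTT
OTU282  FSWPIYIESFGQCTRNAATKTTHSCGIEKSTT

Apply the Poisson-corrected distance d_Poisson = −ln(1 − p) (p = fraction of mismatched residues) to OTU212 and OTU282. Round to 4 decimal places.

Differing sites — 8:I/E; 10:H/F; 11:W/G; 13:P/C; 21:F/T; 24:K/S; 25:M/C.
p = 7/32 = 0.218750.
d = −ln(1 − 0.218750) = −ln(0.781250) = 0.2469.

0.2469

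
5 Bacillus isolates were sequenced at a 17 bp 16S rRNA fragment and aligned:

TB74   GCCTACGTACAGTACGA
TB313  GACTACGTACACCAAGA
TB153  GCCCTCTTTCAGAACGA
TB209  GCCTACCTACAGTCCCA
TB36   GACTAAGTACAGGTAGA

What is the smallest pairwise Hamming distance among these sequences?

3

Pairwise Hamming distances:
  TB74 vs TB313: 4
  TB74 vs TB153: 5
  TB74 vs TB209: 3
  TB74 vs TB36: 5
  TB313 vs TB153: 8
  TB313 vs TB209: 7
  TB313 vs TB36: 4
  TB153 vs TB209: 7
  TB153 vs TB36: 9
  TB209 vs TB36: 7
The smallest is 3, between TB74 and TB209.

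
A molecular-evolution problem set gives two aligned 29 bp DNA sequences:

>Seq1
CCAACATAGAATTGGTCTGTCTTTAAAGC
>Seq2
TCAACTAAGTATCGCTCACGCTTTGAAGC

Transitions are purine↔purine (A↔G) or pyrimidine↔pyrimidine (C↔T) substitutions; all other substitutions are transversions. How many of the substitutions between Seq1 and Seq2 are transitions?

The sequences differ at positions 1 (C/T, transition), 6 (A/T, transversion), 7 (T/A, transversion), 10 (A/T, transversion), 13 (T/C, transition), 15 (G/C, transversion), 18 (T/A, transversion), 19 (G/C, transversion), 20 (T/G, transversion), 25 (A/G, transition).
Of the 10 differences, 3 transitions and 7 transversions, so the answer is 3.

3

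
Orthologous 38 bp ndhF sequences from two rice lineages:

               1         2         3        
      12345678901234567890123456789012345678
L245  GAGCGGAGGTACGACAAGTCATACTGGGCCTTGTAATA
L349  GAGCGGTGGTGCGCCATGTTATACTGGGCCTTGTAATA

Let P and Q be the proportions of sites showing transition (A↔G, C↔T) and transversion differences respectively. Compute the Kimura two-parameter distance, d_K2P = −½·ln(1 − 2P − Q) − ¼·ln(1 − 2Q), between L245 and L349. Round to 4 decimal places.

Differing sites — 7:A/T (Tv); 11:A/G (Ti); 14:A/C (Tv); 17:A/T (Tv); 20:C/T (Ti).
Of the 5 differences, 2 transitions and 3 transversions over 38 sites: P = 2/38 = 0.052632, Q = 3/38 = 0.078947.
d = −0.5·ln(0.815789) − 0.25·ln(0.842106) = −0.5·(-0.203600) − 0.25·(-0.171849) = 0.1448.

0.1448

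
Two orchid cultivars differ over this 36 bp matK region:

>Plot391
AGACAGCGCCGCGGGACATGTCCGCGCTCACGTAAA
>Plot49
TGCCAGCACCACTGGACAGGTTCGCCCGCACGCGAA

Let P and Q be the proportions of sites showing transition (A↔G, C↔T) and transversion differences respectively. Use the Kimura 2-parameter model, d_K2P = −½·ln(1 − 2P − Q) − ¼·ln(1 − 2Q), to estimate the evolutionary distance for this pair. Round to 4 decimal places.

The sequences differ at positions 1 (A/T, transversion), 3 (A/C, transversion), 8 (G/A, transition), 11 (G/A, transition), 13 (G/T, transversion), 19 (T/G, transversion), 22 (C/T, transition), 26 (G/C, transversion), 28 (T/G, transversion), 33 (T/C, transition), 34 (A/G, transition).
Of the 11 differences, 5 transitions and 6 transversions over 36 sites: P = 5/36 = 0.138889, Q = 6/36 = 0.166667.
d = −0.5·ln(0.555555) − 0.25·ln(0.666666) = −0.5·(-0.587788) − 0.25·(-0.405466) = 0.3953.

0.3953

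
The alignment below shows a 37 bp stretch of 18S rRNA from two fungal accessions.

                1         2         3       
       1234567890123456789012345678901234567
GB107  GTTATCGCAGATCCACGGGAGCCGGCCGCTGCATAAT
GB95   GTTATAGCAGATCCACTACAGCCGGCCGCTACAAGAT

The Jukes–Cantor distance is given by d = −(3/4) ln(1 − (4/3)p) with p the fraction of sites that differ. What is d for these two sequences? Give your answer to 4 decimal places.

0.2180

Differing sites — 6:C/A; 17:G/T; 18:G/A; 19:G/C; 31:G/A; 34:T/A; 35:A/G.
p = 7/37 = 0.189189.
d = −0.75 · ln(1 − (4/3)·0.189189) = −0.75 · ln(0.747748) = −0.75 · (-0.290689) = 0.2180.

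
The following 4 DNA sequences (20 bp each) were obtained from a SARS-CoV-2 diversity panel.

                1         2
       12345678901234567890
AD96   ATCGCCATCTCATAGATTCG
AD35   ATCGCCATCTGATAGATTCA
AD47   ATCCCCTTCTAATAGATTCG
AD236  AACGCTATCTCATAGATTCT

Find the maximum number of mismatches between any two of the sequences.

6

Pairwise Hamming distances:
  AD96 vs AD35: 2
  AD96 vs AD47: 3
  AD96 vs AD236: 3
  AD35 vs AD47: 4
  AD35 vs AD236: 4
  AD47 vs AD236: 6
The largest is 6, between AD47 and AD236.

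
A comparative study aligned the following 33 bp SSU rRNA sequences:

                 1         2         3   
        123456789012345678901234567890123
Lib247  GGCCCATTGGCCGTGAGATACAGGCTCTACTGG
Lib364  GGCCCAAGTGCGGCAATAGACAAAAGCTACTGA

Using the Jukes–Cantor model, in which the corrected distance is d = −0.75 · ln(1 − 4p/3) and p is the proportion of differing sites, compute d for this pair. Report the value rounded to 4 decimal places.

Differing sites — 7:T/A; 8:T/G; 9:G/T; 12:C/G; 14:T/C; 15:G/A; 17:G/T; 19:T/G; 23:G/A; 24:G/A; 25:C/A; 26:T/G; 33:G/A.
p = 13/33 = 0.393939.
d = −0.75 · ln(1 − (4/3)·0.393939) = −0.75 · ln(0.474748) = −0.75 · (-0.744971) = 0.5587.

0.5587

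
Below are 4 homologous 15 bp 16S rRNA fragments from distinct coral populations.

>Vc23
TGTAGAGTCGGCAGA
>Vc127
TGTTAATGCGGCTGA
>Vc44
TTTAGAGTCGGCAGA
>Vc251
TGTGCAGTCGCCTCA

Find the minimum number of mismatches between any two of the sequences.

1

Pairwise Hamming distances:
  Vc23 vs Vc127: 5
  Vc23 vs Vc44: 1
  Vc23 vs Vc251: 5
  Vc127 vs Vc44: 6
  Vc127 vs Vc251: 6
  Vc44 vs Vc251: 6
The smallest is 1, between Vc23 and Vc44.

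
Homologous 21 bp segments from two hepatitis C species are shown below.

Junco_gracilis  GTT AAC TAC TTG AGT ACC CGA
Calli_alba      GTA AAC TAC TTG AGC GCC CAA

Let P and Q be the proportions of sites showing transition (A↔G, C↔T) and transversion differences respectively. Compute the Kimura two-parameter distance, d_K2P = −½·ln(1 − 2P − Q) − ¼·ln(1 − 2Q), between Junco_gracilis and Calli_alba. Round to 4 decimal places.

0.2278

Mismatches occur at site 3 (T/A, transversion), site 15 (T/C, transition), site 16 (A/G, transition), site 20 (G/A, transition).
Of the 4 differences, 3 transitions and 1 transversion over 21 sites: P = 3/21 = 0.142857, Q = 1/21 = 0.047619.
d = −0.5·ln(0.666667) − 0.25·ln(0.904762) = −0.5·(-0.405465) − 0.25·(-0.100083) = 0.2278.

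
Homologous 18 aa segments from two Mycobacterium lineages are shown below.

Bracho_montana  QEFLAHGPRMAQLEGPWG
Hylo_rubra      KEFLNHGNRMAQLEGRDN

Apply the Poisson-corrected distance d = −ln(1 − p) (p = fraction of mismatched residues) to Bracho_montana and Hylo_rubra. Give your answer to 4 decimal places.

0.4055

Differing sites — 1:Q/K; 5:A/N; 8:P/N; 16:P/R; 17:W/D; 18:G/N.
p = 6/18 = 0.333333.
d = −ln(1 − 0.333333) = −ln(0.666667) = 0.4055.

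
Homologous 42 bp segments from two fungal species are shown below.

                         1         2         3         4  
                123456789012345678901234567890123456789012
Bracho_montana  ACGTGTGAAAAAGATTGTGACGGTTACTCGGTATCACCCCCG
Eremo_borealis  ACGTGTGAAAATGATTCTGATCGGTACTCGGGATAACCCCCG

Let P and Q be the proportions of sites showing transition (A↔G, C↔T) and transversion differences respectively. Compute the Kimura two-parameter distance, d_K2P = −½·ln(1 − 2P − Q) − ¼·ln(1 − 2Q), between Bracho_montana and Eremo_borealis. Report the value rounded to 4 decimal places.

0.1898

The sequences differ at positions 12 (A/T, transversion), 17 (G/C, transversion), 21 (C/T, transition), 22 (G/C, transversion), 24 (T/G, transversion), 32 (T/G, transversion), 35 (C/A, transversion).
Of the 7 differences, 1 transition and 6 transversions over 42 sites: P = 1/42 = 0.023810, Q = 6/42 = 0.142857.
d = −0.5·ln(0.809523) − 0.25·ln(0.714286) = −0.5·(-0.211310) − 0.25·(-0.336472) = 0.1898.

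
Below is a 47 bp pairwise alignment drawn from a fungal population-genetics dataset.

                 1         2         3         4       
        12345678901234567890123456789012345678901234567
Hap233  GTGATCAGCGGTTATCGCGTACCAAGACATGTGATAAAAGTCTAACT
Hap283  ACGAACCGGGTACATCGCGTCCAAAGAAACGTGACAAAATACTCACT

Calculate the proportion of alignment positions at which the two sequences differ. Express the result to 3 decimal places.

The sequences differ at positions 1 (G/A), 2 (T/C), 5 (T/A), 7 (A/C), 9 (C/G), 11 (G/T), 12 (T/A), 13 (T/C), 21 (A/C), 23 (C/A), 28 (C/A), 30 (T/C), 35 (T/C), 40 (G/T), 41 (T/A), 44 (A/C).
There are 16 differences over 47 sites, so p = 16/47 = 0.340.

0.340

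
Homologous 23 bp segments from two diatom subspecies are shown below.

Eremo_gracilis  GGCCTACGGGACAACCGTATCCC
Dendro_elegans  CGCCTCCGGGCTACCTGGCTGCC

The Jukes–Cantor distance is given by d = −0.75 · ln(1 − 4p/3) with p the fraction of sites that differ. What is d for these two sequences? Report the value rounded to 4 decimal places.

0.5532

Mismatches occur at site 1 (G↔C), site 6 (A↔C), site 11 (A↔C), site 12 (C↔T), site 14 (A↔C), site 16 (C↔T), site 18 (T↔G), site 19 (A↔C), site 21 (C↔G).
p = 9/23 = 0.391304.
d = −0.75 · ln(1 − (4/3)·0.391304) = −0.75 · ln(0.478261) = −0.75 · (-0.737599) = 0.5532.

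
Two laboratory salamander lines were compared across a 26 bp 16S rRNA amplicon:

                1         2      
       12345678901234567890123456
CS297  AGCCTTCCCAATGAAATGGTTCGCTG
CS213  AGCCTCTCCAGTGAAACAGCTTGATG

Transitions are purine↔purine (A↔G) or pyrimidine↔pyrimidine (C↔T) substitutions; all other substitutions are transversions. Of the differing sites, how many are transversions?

1

The sequences differ at positions 6 (T/C, transition), 7 (C/T, transition), 11 (A/G, transition), 17 (T/C, transition), 18 (G/A, transition), 20 (T/C, transition), 22 (C/T, transition), 24 (C/A, transversion).
Of the 8 differences, 7 transitions and 1 transversion, so the answer is 1.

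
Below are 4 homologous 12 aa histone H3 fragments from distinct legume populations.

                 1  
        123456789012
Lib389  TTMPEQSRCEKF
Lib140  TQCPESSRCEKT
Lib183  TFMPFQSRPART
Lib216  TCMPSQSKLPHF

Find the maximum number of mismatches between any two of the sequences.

9

Pairwise Hamming distances:
  Lib389 vs Lib140: 4
  Lib389 vs Lib183: 6
  Lib389 vs Lib216: 6
  Lib140 vs Lib183: 7
  Lib140 vs Lib216: 9
  Lib183 vs Lib216: 7
The largest is 9, between Lib140 and Lib216.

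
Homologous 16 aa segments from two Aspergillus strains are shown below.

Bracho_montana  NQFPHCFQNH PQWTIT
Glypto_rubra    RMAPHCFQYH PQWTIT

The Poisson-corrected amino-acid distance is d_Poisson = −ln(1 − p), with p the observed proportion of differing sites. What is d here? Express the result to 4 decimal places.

0.2877

Differing sites — 1:N/R; 2:Q/M; 3:F/A; 9:N/Y.
p = 4/16 = 0.250000.
d = −ln(1 − 0.250000) = −ln(0.750000) = 0.2877.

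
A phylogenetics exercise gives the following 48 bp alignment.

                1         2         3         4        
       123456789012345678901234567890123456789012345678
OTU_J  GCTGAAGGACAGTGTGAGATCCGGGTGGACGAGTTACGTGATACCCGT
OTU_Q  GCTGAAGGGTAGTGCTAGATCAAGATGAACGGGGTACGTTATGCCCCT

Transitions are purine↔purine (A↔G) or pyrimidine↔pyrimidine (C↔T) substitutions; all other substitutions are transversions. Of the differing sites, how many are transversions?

5

The sequences differ at positions 9 (A/G, transition), 10 (C/T, transition), 15 (T/C, transition), 16 (G/T, transversion), 22 (C/A, transversion), 23 (G/A, transition), 25 (G/A, transition), 28 (G/A, transition), 32 (A/G, transition), 34 (T/G, transversion), 40 (G/T, transversion), 43 (A/G, transition), 47 (G/C, transversion).
Of the 13 differences, 8 transitions and 5 transversions, so the answer is 5.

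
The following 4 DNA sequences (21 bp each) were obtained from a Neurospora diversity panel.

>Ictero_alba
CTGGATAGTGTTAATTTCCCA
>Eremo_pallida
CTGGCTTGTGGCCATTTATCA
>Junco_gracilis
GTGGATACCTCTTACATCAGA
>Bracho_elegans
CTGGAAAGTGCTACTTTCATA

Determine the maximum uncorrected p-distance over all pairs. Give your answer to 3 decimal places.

0.667

Pairwise Hamming distances:
  Ictero_alba vs Eremo_pallida: 7
  Ictero_alba vs Junco_gracilis: 10
  Ictero_alba vs Bracho_elegans: 5
  Eremo_pallida vs Junco_gracilis: 14
  Eremo_pallida vs Bracho_elegans: 10
  Junco_gracilis vs Bracho_elegans: 10
The largest is 14 mismatches, between Eremo_pallida and Junco_gracilis; p = 14/21 = 0.667.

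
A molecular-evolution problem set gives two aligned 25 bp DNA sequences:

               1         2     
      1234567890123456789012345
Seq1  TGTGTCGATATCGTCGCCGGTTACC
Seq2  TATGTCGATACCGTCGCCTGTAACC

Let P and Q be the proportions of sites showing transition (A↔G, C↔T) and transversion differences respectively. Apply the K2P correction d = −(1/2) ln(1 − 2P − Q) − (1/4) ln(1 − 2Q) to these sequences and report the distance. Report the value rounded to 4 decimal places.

0.1808

Differing sites — 2:G/A (Ti); 11:T/C (Ti); 19:G/T (Tv); 22:T/A (Tv).
Of the 4 differences, 2 transitions and 2 transversions over 25 sites: P = 2/25 = 0.080000, Q = 2/25 = 0.080000.
d = −0.5·ln(0.760000) − 0.25·ln(0.840000) = −0.5·(-0.274437) − 0.25·(-0.174353) = 0.1808.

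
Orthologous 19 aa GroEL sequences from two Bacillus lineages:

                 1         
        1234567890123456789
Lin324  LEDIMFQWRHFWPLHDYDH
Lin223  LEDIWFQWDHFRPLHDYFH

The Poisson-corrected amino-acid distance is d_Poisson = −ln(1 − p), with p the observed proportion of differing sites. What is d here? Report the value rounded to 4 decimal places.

0.2364

The sequences differ at positions 5 (M/W), 9 (R/D), 12 (W/R), 18 (D/F).
p = 4/19 = 0.210526.
d = −ln(1 − 0.210526) = −ln(0.789474) = 0.2364.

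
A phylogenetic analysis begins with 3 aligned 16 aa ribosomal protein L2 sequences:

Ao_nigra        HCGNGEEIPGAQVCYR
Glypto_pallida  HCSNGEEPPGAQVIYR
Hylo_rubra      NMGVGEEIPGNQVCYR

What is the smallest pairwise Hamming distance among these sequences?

3

Pairwise Hamming distances:
  Ao_nigra vs Glypto_pallida: 3
  Ao_nigra vs Hylo_rubra: 4
  Glypto_pallida vs Hylo_rubra: 7
The smallest is 3, between Ao_nigra and Glypto_pallida.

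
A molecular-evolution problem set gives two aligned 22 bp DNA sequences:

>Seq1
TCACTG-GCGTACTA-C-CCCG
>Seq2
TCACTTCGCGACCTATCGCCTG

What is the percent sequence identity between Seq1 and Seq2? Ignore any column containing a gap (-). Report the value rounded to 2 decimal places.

Excluding the 3 gap columns leaves 19 comparable sites.
Mismatches occur at site 6 (G→T), site 11 (T→A), site 12 (A→C), site 21 (C→T).
15 of the 19 comparable sites match, so the percent identity is 15/19 × 100 = 78.95%.

78.95%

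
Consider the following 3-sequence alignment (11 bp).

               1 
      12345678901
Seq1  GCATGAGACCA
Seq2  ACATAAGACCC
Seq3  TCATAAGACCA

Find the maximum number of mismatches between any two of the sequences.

Pairwise Hamming distances:
  Seq1 vs Seq2: 3
  Seq1 vs Seq3: 2
  Seq2 vs Seq3: 2
The largest is 3, between Seq1 and Seq2.

3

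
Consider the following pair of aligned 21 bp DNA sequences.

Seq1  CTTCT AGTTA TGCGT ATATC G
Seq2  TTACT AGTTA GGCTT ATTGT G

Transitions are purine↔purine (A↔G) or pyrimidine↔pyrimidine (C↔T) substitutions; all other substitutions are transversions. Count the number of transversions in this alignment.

5

Differing sites — 1:C/T (Ti); 3:T/A (Tv); 11:T/G (Tv); 14:G/T (Tv); 18:A/T (Tv); 19:T/G (Tv); 20:C/T (Ti).
Of the 7 differences, 2 transitions and 5 transversions, so the answer is 5.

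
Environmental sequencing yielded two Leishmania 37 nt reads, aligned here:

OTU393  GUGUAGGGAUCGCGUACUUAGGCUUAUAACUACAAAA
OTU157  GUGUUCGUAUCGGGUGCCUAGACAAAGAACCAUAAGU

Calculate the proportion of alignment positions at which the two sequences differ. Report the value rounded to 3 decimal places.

0.378

The sequences differ at positions 5 (A/U), 6 (G/C), 8 (G/U), 13 (C/G), 16 (A/G), 18 (U/C), 22 (G/A), 24 (U/A), 25 (U/A), 27 (U/G), 31 (U/C), 33 (C/U), 36 (A/G), 37 (A/U).
There are 14 differences over 37 sites, so p = 14/37 = 0.378.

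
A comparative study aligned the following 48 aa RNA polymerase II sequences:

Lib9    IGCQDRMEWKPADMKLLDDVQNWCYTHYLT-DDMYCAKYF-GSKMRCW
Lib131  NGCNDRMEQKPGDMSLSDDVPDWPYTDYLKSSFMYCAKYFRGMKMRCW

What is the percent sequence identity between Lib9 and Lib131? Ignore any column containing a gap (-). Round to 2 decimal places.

Excluding the 2 gap columns leaves 46 comparable sites.
The sequences differ at positions 1 (I/N), 4 (Q/N), 9 (W/Q), 12 (A/G), 15 (K/S), 17 (L/S), 21 (Q/P), 22 (N/D), 24 (C/P), 27 (H/D), 30 (T/K), 32 (D/S), 33 (D/F), 43 (S/M).
32 of the 46 comparable sites match, so the percent identity is 32/46 × 100 = 69.57%.

69.57%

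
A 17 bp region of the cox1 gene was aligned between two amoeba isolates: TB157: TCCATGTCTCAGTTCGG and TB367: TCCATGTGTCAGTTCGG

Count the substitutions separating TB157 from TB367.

Differing sites — 8:C/G.
That gives 1 mismatch out of 17 aligned sites, so the Hamming distance is 1.

1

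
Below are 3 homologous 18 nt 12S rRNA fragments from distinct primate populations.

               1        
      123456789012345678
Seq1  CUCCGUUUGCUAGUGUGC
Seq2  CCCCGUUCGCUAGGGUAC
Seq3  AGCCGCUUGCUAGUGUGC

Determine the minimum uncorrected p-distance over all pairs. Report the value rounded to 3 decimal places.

Pairwise Hamming distances:
  Seq1 vs Seq2: 4
  Seq1 vs Seq3: 3
  Seq2 vs Seq3: 6
The smallest is 3 mismatches, between Seq1 and Seq3; p = 3/18 = 0.167.

0.167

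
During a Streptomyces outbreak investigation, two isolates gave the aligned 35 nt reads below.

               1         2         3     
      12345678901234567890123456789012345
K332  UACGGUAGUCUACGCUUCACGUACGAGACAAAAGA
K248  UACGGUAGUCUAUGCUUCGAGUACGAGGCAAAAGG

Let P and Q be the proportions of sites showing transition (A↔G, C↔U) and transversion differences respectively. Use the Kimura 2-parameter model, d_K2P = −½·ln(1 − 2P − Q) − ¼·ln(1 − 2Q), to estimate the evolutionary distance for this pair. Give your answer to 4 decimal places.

The sequences differ at positions 13 (C/U, transition), 19 (A/G, transition), 20 (C/A, transversion), 28 (A/G, transition), 35 (A/G, transition).
Of the 5 differences, 4 transitions and 1 transversion over 35 sites: P = 4/35 = 0.114286, Q = 1/35 = 0.028571.
d = −0.5·ln(0.742857) − 0.25·ln(0.942858) = −0.5·(-0.297252) − 0.25·(-0.058840) = 0.1633.

0.1633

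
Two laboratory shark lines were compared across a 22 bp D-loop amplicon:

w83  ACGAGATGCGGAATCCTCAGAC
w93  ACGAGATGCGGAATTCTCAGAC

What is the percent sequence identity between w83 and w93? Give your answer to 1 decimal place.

95.5%

Differing sites — 15:C/T.
21 of the 22 sites match, so the percent identity is 21/22 × 100 = 95.5%.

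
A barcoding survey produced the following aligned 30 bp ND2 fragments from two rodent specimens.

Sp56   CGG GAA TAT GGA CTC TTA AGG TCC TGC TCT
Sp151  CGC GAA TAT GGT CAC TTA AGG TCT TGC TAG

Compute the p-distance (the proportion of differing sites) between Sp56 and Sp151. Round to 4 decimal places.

Differing sites — 3:G/C; 12:A/T; 14:T/A; 24:C/T; 29:C/A; 30:T/G.
There are 6 differences over 30 sites, so p = 6/30 = 0.2000.

0.2000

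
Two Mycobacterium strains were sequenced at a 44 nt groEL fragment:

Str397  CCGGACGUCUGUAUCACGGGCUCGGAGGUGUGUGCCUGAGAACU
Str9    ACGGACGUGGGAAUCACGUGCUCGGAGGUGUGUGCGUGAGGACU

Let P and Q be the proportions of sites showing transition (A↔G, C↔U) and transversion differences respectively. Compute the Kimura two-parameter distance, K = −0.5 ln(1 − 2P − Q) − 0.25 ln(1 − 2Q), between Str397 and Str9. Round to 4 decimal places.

Differing sites — 1:C/A (Tv); 9:C/G (Tv); 10:U/G (Tv); 12:U/A (Tv); 19:G/U (Tv); 36:C/G (Tv); 41:A/G (Ti).
Of the 7 differences, 1 transition and 6 transversions over 44 sites: P = 1/44 = 0.022727, Q = 6/44 = 0.136364.
d = −0.5·ln(0.818182) − 0.25·ln(0.727272) = −0.5·(-0.200670) − 0.25·(-0.318455) = 0.1799.

0.1799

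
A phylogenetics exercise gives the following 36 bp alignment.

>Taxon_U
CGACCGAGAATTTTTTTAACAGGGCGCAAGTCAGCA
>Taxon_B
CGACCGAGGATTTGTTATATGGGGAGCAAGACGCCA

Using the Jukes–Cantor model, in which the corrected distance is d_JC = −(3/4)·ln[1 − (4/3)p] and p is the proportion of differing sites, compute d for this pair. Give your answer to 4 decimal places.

0.3470

Differing sites — 9:A/G; 14:T/G; 17:T/A; 18:A/T; 20:C/T; 21:A/G; 25:C/A; 31:T/A; 33:A/G; 34:G/C.
p = 10/36 = 0.277778.
d = −0.75 · ln(1 − (4/3)·0.277778) = −0.75 · ln(0.629629) = −0.75 · (-0.462625) = 0.3470.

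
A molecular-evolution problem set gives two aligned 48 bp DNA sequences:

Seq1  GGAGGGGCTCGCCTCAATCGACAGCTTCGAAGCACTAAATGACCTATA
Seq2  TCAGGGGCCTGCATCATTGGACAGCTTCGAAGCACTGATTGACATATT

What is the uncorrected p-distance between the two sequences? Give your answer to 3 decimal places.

The sequences differ at positions 1 (G/T), 2 (G/C), 9 (T/C), 10 (C/T), 13 (C/A), 17 (A/T), 19 (C/G), 37 (A/G), 39 (A/T), 44 (C/A), 48 (A/T).
There are 11 differences over 48 sites, so p = 11/48 = 0.229.

0.229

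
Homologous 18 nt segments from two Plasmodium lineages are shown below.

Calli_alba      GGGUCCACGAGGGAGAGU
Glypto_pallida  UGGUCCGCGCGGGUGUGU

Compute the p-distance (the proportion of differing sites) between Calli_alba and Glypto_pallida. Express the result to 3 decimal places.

0.278

Differing sites — 1:G/U; 7:A/G; 10:A/C; 14:A/U; 16:A/U.
There are 5 differences over 18 sites, so p = 5/18 = 0.278.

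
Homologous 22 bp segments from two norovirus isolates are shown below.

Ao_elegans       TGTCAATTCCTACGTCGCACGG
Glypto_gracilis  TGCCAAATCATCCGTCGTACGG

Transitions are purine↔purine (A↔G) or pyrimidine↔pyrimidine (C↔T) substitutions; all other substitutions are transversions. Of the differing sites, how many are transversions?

Differing sites — 3:T/C (Ti); 7:T/A (Tv); 10:C/A (Tv); 12:A/C (Tv); 18:C/T (Ti).
Of the 5 differences, 2 transitions and 3 transversions, so the answer is 3.

3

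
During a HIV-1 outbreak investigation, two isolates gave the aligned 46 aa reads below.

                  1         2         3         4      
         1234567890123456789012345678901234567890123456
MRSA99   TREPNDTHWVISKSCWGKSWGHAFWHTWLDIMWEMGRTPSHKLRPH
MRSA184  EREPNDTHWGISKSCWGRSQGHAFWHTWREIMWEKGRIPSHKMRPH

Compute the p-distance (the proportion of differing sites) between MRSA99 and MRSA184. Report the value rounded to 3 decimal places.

0.196

The sequences differ at positions 1 (T/E), 10 (V/G), 18 (K/R), 20 (W/Q), 29 (L/R), 30 (D/E), 35 (M/K), 38 (T/I), 43 (L/M).
There are 9 differences over 46 sites, so p = 9/46 = 0.196.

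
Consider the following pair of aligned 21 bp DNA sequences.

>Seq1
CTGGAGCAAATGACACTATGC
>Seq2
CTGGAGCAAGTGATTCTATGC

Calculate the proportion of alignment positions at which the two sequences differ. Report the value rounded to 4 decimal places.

Mismatches occur at site 10 (A↔G), site 14 (C↔T), site 15 (A↔T).
There are 3 differences over 21 sites, so p = 3/21 = 0.1429.

0.1429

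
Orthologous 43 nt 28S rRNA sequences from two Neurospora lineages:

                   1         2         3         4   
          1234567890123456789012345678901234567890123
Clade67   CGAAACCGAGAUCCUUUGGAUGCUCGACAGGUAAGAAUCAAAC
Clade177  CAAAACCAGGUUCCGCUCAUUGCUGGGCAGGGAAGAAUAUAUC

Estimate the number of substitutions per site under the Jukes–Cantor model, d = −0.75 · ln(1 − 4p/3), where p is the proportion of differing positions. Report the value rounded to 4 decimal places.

Differing sites — 2:G/A; 8:G/A; 9:A/G; 11:A/U; 15:U/G; 16:U/C; 18:G/C; 19:G/A; 20:A/U; 25:C/G; 27:A/G; 32:U/G; 39:C/A; 40:A/U; 42:A/U.
p = 15/43 = 0.348837.
d = −0.75 · ln(1 − (4/3)·0.348837) = −0.75 · ln(0.534884) = −0.75 · (-0.625705) = 0.4693.

0.4693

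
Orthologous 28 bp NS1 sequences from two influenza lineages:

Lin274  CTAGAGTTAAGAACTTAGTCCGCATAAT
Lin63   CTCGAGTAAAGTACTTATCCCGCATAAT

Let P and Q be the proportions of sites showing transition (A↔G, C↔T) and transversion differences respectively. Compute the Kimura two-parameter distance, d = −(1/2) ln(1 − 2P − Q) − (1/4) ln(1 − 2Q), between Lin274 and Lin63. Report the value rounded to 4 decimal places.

0.2047

Differing sites — 3:A/C (Tv); 8:T/A (Tv); 12:A/T (Tv); 18:G/T (Tv); 19:T/C (Ti).
Of the 5 differences, 1 transition and 4 transversions over 28 sites: P = 1/28 = 0.035714, Q = 4/28 = 0.142857.
d = −0.5·ln(0.785715) − 0.25·ln(0.714286) = −0.5·(-0.241161) − 0.25·(-0.336472) = 0.2047.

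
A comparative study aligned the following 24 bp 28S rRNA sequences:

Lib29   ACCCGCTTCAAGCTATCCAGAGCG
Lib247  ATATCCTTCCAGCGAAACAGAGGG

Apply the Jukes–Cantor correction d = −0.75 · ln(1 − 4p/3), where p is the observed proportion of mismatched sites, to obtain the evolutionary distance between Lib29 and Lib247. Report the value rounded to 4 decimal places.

0.5199

Mismatches occur at site 2 (C↔T), site 3 (C↔A), site 4 (C↔T), site 5 (G↔C), site 10 (A↔C), site 14 (T↔G), site 16 (T↔A), site 17 (C↔A), site 23 (C↔G).
p = 9/24 = 0.375000.
d = −0.75 · ln(1 − (4/3)·0.375000) = −0.75 · ln(0.500000) = −0.75 · (-0.693147) = 0.5199.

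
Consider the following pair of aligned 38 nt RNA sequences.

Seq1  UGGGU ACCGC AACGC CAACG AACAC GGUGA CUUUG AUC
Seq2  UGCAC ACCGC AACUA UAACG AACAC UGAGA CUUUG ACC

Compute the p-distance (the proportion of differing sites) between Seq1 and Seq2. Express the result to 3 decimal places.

0.237

Differing sites — 3:G/C; 4:G/A; 5:U/C; 14:G/U; 15:C/A; 16:C/U; 26:G/U; 28:U/A; 37:U/C.
There are 9 differences over 38 sites, so p = 9/38 = 0.237.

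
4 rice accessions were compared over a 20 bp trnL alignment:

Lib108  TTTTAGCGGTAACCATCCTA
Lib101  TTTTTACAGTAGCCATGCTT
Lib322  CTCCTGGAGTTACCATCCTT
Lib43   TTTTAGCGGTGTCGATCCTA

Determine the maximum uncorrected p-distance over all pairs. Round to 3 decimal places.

0.500

Pairwise Hamming distances:
  Lib108 vs Lib101: 6
  Lib108 vs Lib322: 8
  Lib108 vs Lib43: 3
  Lib101 vs Lib322: 8
  Lib101 vs Lib43: 8
  Lib322 vs Lib43: 10
The largest is 10 mismatches, between Lib322 and Lib43; p = 10/20 = 0.500.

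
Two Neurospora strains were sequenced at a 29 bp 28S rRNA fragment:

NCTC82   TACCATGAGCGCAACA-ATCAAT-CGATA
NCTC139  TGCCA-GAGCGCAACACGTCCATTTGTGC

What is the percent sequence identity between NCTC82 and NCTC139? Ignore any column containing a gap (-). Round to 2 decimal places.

73.08%

Excluding the 3 gap columns leaves 26 comparable sites.
Differing sites — 2:A/G; 18:A/G; 21:A/C; 25:C/T; 27:A/T; 28:T/G; 29:A/C.
19 of the 26 comparable sites match, so the percent identity is 19/26 × 100 = 73.08%.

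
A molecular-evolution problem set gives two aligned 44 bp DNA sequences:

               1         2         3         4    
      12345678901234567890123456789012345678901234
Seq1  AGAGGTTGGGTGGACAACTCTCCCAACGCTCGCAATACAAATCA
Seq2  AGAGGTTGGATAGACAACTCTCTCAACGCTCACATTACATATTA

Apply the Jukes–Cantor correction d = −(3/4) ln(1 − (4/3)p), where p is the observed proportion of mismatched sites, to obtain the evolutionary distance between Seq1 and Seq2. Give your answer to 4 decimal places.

The sequences differ at positions 10 (G/A), 12 (G/A), 23 (C/T), 32 (G/A), 35 (A/T), 40 (A/T), 43 (C/T).
p = 7/44 = 0.159091.
d = −0.75 · ln(1 − (4/3)·0.159091) = −0.75 · ln(0.787879) = −0.75 · (-0.238411) = 0.1788.

0.1788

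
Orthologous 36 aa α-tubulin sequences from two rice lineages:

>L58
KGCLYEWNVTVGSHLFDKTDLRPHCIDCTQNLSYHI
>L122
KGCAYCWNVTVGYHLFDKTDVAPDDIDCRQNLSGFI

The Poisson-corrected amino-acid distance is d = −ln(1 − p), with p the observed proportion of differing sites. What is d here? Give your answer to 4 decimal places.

0.3254

The sequences differ at positions 4 (L/A), 6 (E/C), 13 (S/Y), 21 (L/V), 22 (R/A), 24 (H/D), 25 (C/D), 29 (T/R), 34 (Y/G), 35 (H/F).
p = 10/36 = 0.277778.
d = −ln(1 − 0.277778) = −ln(0.722222) = 0.3254.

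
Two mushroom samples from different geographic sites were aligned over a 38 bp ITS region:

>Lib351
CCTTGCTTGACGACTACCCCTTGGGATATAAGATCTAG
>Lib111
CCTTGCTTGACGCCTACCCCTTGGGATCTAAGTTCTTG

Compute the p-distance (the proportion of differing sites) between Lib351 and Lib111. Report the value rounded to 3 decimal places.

Mismatches occur at site 13 (A↔C), site 28 (A↔C), site 33 (A↔T), site 37 (A↔T).
There are 4 differences over 38 sites, so p = 4/38 = 0.105.

0.105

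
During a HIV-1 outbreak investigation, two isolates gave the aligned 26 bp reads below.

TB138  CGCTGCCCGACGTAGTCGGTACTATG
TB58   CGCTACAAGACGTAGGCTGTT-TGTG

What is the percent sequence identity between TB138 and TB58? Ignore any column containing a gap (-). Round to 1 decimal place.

72.0%

Excluding the 1 gap column leaves 25 comparable sites.
Mismatches occur at site 5 (G↔A), site 7 (C↔A), site 8 (C↔A), site 16 (T↔G), site 18 (G↔T), site 21 (A↔T), site 24 (A↔G).
18 of the 25 comparable sites match, so the percent identity is 18/25 × 100 = 72.0%.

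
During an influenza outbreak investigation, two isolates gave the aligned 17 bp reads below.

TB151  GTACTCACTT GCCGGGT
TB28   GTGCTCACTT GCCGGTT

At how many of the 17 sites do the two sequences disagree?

2

Differing sites — 3:A/G; 16:G/T.
That gives 2 mismatches out of 17 aligned sites, so the Hamming distance is 2.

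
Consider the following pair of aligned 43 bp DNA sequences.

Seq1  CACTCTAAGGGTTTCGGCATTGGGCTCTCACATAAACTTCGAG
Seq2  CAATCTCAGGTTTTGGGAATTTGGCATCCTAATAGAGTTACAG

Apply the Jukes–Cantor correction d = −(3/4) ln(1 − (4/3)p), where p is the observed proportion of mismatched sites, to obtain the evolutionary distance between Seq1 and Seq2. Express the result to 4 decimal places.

0.4693

Differing sites — 3:C/A; 7:A/C; 11:G/T; 15:C/G; 18:C/A; 22:G/T; 26:T/A; 27:C/T; 28:T/C; 30:A/T; 31:C/A; 35:A/G; 37:C/G; 40:C/A; 41:G/C.
p = 15/43 = 0.348837.
d = −0.75 · ln(1 − (4/3)·0.348837) = −0.75 · ln(0.534884) = −0.75 · (-0.625705) = 0.4693.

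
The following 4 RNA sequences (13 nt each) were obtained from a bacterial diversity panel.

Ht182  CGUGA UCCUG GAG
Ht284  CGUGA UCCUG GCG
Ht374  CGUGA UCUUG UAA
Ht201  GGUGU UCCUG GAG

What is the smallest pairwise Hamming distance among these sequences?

1

Pairwise Hamming distances:
  Ht182 vs Ht284: 1
  Ht182 vs Ht374: 3
  Ht182 vs Ht201: 2
  Ht284 vs Ht374: 4
  Ht284 vs Ht201: 3
  Ht374 vs Ht201: 5
The smallest is 1, between Ht182 and Ht284.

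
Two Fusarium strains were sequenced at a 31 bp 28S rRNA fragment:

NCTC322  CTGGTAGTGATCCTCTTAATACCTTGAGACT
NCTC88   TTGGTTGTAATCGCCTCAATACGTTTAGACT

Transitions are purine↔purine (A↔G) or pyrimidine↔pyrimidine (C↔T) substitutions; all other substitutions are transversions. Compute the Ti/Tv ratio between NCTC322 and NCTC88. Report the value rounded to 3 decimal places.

Differing sites — 1:C/T (Ti); 6:A/T (Tv); 9:G/A (Ti); 13:C/G (Tv); 14:T/C (Ti); 17:T/C (Ti); 23:C/G (Tv); 26:G/T (Tv).
Of the 8 differences, 4 transitions and 4 transversions, so Ti/Tv = 4/4 = 1.000.

1.000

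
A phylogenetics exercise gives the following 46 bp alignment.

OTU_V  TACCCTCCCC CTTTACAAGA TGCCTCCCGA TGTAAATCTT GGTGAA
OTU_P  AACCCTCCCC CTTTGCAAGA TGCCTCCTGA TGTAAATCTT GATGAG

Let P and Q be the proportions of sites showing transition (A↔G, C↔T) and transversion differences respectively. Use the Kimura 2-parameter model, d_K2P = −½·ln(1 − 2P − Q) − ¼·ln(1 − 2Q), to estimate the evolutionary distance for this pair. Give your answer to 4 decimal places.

0.1200

The sequences differ at positions 1 (T/A, transversion), 15 (A/G, transition), 28 (C/T, transition), 42 (G/A, transition), 46 (A/G, transition).
Of the 5 differences, 4 transitions and 1 transversion over 46 sites: P = 4/46 = 0.086957, Q = 1/46 = 0.021739.
d = −0.5·ln(0.804347) − 0.25·ln(0.956522) = −0.5·(-0.217725) − 0.25·(-0.044451) = 0.1200.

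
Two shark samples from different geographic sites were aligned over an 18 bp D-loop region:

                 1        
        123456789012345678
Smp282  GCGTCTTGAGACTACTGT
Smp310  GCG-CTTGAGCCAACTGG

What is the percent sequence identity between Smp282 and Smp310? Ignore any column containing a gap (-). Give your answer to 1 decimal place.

Excluding the 1 gap column leaves 17 comparable sites.
The sequences differ at positions 11 (A/C), 13 (T/A), 18 (T/G).
14 of the 17 comparable sites match, so the percent identity is 14/17 × 100 = 82.4%.

82.4%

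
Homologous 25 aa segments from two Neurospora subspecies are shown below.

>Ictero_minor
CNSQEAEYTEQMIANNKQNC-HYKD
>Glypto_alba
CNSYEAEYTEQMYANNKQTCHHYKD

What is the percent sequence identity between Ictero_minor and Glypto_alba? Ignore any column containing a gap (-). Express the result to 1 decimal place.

Excluding the 1 gap column leaves 24 comparable sites.
Differing sites — 4:Q/Y; 13:I/Y; 19:N/T.
21 of the 24 comparable sites match, so the percent identity is 21/24 × 100 = 87.5%.

87.5%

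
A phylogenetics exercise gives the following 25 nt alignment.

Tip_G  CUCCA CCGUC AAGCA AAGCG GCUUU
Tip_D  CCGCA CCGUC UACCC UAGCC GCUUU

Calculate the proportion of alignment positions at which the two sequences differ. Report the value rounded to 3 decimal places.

Differing sites — 2:U/C; 3:C/G; 11:A/U; 13:G/C; 15:A/C; 16:A/U; 20:G/C.
There are 7 differences over 25 sites, so p = 7/25 = 0.280.

0.280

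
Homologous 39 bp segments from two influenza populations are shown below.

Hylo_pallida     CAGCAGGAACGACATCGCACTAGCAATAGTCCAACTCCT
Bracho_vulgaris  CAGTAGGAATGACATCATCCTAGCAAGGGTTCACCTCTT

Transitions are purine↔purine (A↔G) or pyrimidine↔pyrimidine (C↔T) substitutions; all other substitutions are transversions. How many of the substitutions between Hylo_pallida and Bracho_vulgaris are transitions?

7

Mismatches occur at site 4 (C→T, transition), site 10 (C→T, transition), site 17 (G→A, transition), site 18 (C→T, transition), site 19 (A→C, transversion), site 27 (T→G, transversion), site 28 (A→G, transition), site 31 (C→T, transition), site 34 (A→C, transversion), site 38 (C→T, transition).
Of the 10 differences, 7 transitions and 3 transversions, so the answer is 7.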